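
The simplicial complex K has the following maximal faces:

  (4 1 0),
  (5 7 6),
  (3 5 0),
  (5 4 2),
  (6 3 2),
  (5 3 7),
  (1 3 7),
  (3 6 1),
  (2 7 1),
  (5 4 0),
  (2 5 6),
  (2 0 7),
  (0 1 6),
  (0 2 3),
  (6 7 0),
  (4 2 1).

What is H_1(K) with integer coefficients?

H_1 = Z^2.

Take the total order 0 < 1 < 2 < 3 < 4 < 5 < 6 < 7 on the vertex set. Then K (dimension 2) consists of the simplices:

  0-simplices (8): [0], [1], [2], [3], [4], [5], [6], [7]
  1-simplices (24): (24 of them)
  2-simplices (16): [0,1,4], [0,1,6], [0,2,3], [0,2,7], [0,3,5], [0,4,5], [0,6,7], [1,2,4], [1,2,7], [1,3,6], [1,3,7], [2,3,6], [2,4,5], [2,5,6], [3,5,7], [5,6,7]

Hence C_0 ≅ Z^8, C_1 ≅ Z^24, C_2 ≅ Z^16.

The boundary map ∂_1: C_1 → C_0 is given by ∂[p,q] = [q] − [p]. For instance
  ∂[3,7] = [7] − [3].
The resulting 8×24 matrix has rank 7, and its Smith normal form has invariant factors (1,1,1,1,1,1,1).

Boundary ∂_2: C_2 → C_1 acts by ∂[p,q,r] = [q,r] − [p,r] + [p,q]. For instance
  ∂[0,2,7] = [2,7] − [0,7] + [0,2],
  ∂[1,3,7] = [3,7] − [1,7] + [1,3].
As a 24×16 matrix over Z this has rank 15, with invariant factors (1,1,1,1,1,1,1,1,1,1,1,1,1,1,1).

From H_k ≅ ker(∂_k) / im(∂_{k+1}) we obtain:

  H_1: rank ker ∂_1 − rank ∂_2 = (24 − 7) − 15 = 2, and the invariant factors of ∂_2 are all 1, so H_1 ≅ Z^2.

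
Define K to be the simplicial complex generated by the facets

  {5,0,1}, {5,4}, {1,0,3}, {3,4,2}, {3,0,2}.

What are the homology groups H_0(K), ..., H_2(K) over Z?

Take the total order 0 < 1 < 2 < 3 < 4 < 5 on the vertex set. Then K (dimension 2) consists of the simplices:

  0-simplices (6): [0], [1], [2], [3], [4], [5]
  1-simplices (10): [0,1], [0,2], [0,3], [0,5], [1,3], [1,5], [2,3], [2,4], [3,4], [4,5]
  2-simplices (4): [0,1,3], [0,1,5], [0,2,3], [2,3,4]

giving chain groups C_0 ≅ Z^6, C_1 ≅ Z^10, C_2 ≅ Z^4.

The boundary map ∂_1: C_1 → C_0 sends each edge [p,q] (with p < q) to q − p.
The 6×10 boundary matrix has rank 5 and Smith normal form diag(1,1,1,1,1).

∂_2: C_2 → C_1 acts by ∂[p,q,r] = [q,r] − [p,r] + [p,q]. For instance
  ∂[2,3,4] = [3,4] − [2,4] + [2,3],
  ∂[0,1,5] = [1,5] − [0,5] + [0,1].
The 10×4 boundary matrix has rank 4 and Smith normal form diag(1,1,1,1).

From H_k ≅ ker(∂_k) / im(∂_{k+1}) we obtain:

  H_0: rank C_0 − rank ∂_1 = 6 − 5 = 1, and the invariant factors of ∂_1 are all 1, so H_0 ≅ Z.
  H_1: rank ker ∂_1 − rank ∂_2 = (10 − 5) − 4 = 1, and the invariant factors of ∂_2 are all 1, so H_1 ≅ Z.
  H_2: rank ker ∂_2 − rank ∂_3 = (4 − 4) − 0 = 0, and there is no ∂_3, so H_2 ≅ 0.

H_0 ≅ Z,  H_1 ≅ Z,  H_2 = 0.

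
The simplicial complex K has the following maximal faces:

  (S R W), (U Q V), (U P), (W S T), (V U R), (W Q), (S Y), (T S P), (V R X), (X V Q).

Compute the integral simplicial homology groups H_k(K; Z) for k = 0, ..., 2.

H_0 ≅ Z,  H_1 ≅ Z^2,  H_2 = 0.

Order the vertices as P < Q < R < S < T < U < V < W < X < Y. Listing each simplex with vertices in this order, K has dimension 2 with simplices:

  0-simplices (10): P, Q, R, S, T, U, V, W, X, Y
  1-simplices (18): PS, PT, PU, QU, QV, QW, QX, RS, RU, RV, RW, RX, ST, SW, SY, TW, UV, VX
  2-simplices (7): PST, QUV, QVX, RSW, RUV, RVX, STW

giving chain groups C_0 ≅ Z^10, C_1 ≅ Z^18, C_2 ≅ Z^7.

Boundary ∂_1: C_1 → C_0 sends each edge [p,q] (with p < q) to q − p. For instance
  ∂QV = V − Q.
The 10×18 boundary matrix has rank 9 and Smith normal form diag(1,1,1,1,1,1,1,1,1).

∂_2: C_2 → C_1 maps a triangle to the signed sum of its edges. For instance
  ∂STW = TW − SW + ST,
  ∂QVX = VX − QX + QV.
The resulting 18×7 matrix has rank 7, and its Smith normal form has invariant factors (1,1,1,1,1,1,1).

From H_k ≅ ker(∂_k) / im(∂_{k+1}) we obtain:

  H_0: rank C_0 − rank ∂_1 = 10 − 9 = 1, and the invariant factors of ∂_1 are all 1, so H_0 ≅ Z.
  H_1: rank ker ∂_1 − rank ∂_2 = (18 − 9) − 7 = 2, and the invariant factors of ∂_2 are all 1, so H_1 ≅ Z^2.
  H_2: rank ker ∂_2 − rank ∂_3 = (7 − 7) − 0 = 0, and there is no ∂_3, so H_2 ≅ 0.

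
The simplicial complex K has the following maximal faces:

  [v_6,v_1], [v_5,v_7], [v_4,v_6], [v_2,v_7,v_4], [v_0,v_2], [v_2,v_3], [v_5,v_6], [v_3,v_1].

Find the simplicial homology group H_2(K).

H_2 ≅ 0.

Fix the vertex order v_0 < v_1 < v_2 < v_3 < v_4 < v_5 < v_6 < v_7 and write every simplex with vertices in increasing order. Then dim K = 2 and the simplices of K are:

  0-simplices (8): [v_0], [v_1], [v_2], [v_3], [v_4], [v_5], [v_6], [v_7]
  1-simplices (10): [v_0,v_2], [v_1,v_3], [v_1,v_6], [v_2,v_3], [v_2,v_4], [v_2,v_7], [v_4,v_6], [v_4,v_7], [v_5,v_6], [v_5,v_7]
  2-simplices (1): [v_2,v_4,v_7]

Hence C_0 ≅ Z^8, C_1 ≅ Z^10, C_2 ≅ Z^1.

∂_1: C_1 → C_0 is given by ∂[p,q] = [q] − [p]. For instance
  ∂[v_2,v_7] = [v_7] − [v_2].
The 8×10 boundary matrix has rank 7 and Smith normal form diag(1,1,1,1,1,1,1).

Boundary ∂_2: C_2 → C_1 maps a triangle to the signed sum of its edges. For instance
  ∂[v_2,v_4,v_7] = [v_4,v_7] − [v_2,v_7] + [v_2,v_4].
This gives a 10×1 integer matrix of rank 1; reducing to Smith normal form yields diagonal entries (1).

Now H_k = ker ∂_k / im ∂_{k+1}, so:

  H_2: rank ker ∂_2 − rank ∂_3 = (1 − 1) − 0 = 0, and there is no ∂_3, so H_2 ≅ 0.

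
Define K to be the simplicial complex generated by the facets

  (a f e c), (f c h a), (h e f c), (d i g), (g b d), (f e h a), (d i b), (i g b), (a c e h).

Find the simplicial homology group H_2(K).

We work with the vertex ordering a < b < c < d < e < f < g < h < i. The simplices of K, each written with vertices in increasing order, are:

  0-simplices (9): a, b, c, d, e, f, g, h, i
  1-simplices (16): ac, ae, af, ah, bd, bg, bi, ce, cf, ch, dg, di, ef, eh, fh, gi
  2-simplices (14): ace, acf, ach, aef, aeh, afh, bdg, bdi, bgi, cef, ceh, cfh, dgi, efh
  3-simplices (5): acef, aceh, acfh, aefh, cefh

Hence C_0 ≅ Z^9, C_1 ≅ Z^16, C_2 ≅ Z^14, C_3 ≅ Z^5.

Boundary ∂_1: C_1 → C_0 maps an edge to its endpoints' difference, ∂[p,q] = q − p.
The 9×16 boundary matrix has rank 7 and Smith normal form diag(1,1,1,1,1,1,1).

The boundary map ∂_2: C_2 → C_1 sends each 2-simplex [p,q,r] to [q,r] − [p,r] + [p,q]. For instance
  ∂aeh = eh − ah + ae,
  ∂bdg = dg − bg + bd.
As a 16×14 matrix over Z this has rank 9, with invariant factors (1,1,1,1,1,1,1,1,1).

Boundary ∂_3: C_3 → C_2 sends each 3-simplex σ to the alternating sum Σ_i (−1)^i (σ with its i-th vertex removed). For instance
  ∂aefh = efh − afh + aeh − aef,
  ∂acfh = cfh − afh + ach − acf.
This gives a 14×5 integer matrix of rank 4; reducing to Smith normal form yields diagonal entries (1,1,1,1).

Reading off H_k = ker ∂_k / im ∂_{k+1}:

  H_2: rank ker ∂_2 − rank ∂_3 = (14 − 9) − 4 = 1, and the invariant factors of ∂_3 are all 1, so H_2 ≅ Z.

H_2 = Z.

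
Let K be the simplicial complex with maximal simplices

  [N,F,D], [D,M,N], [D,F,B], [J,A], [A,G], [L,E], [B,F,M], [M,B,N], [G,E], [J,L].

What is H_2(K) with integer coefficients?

We work with the vertex ordering A < B < D < E < F < G < J < L < M < N. The simplices of K, each written with vertices in increasing order, are:

  0-simplices (10): A, B, D, E, F, G, J, L, M, N
  1-simplices (15): AG, AJ, BD, BF, BM, BN, DF, DM, DN, EG, EL, FM, FN, JL, MN
  2-simplices (5): BDF, BFM, BMN, DFN, DMN

giving chain groups C_0 ≅ Z^10, C_1 ≅ Z^15, C_2 ≅ Z^5.

The boundary map ∂_1: C_1 → C_0 is given by ∂[p,q] = [q] − [p].
The 10×15 boundary matrix has rank 8 and Smith normal form diag(1,1,1,1,1,1,1,1).

Boundary ∂_2: C_2 → C_1 sends each 2-simplex [p,q,r] to [q,r] − [p,r] + [p,q]. For instance
  ∂BMN = MN − BN + BM,
  ∂BDF = DF − BF + BD.
The resulting 15×5 matrix has rank 5, and its Smith normal form has invariant factors (1,1,1,1,1).

Now H_k = ker ∂_k / im ∂_{k+1}, so:

  H_2: rank ker ∂_2 − rank ∂_3 = (5 − 5) − 0 = 0, and there is no ∂_3, so H_2 = 0.

H_2 ≅ 0.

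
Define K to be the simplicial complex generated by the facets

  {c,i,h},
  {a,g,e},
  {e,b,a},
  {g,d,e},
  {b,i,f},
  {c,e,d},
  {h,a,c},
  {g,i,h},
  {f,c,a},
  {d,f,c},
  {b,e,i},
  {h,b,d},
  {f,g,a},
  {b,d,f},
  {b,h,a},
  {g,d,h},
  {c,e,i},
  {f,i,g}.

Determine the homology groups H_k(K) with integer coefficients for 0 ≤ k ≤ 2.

H_0 ≅ Z,  H_1 ≅ Z^2,  H_2 ≅ Z.

Take the total order a < b < c < d < e < f < g < h < i on the vertex set. Then K (dimension 2) consists of the simplices:

  0-simplices (9): a, b, c, d, e, f, g, h, i
  1-simplices (27): ab, ac, ae, af, ag, ah, bd, be, bf, bh, bi, cd, ce, cf, ch, ci, de, df, dg, dh, eg, ei, fg, fi, gh, gi, hi
  2-simplices (18): abe, abh, acf, ach, aeg, afg, bdf, bdh, bei, bfi, cde, cdf, cei, chi, deg, dgh, fgi, ghi

giving chain groups C_0 ≅ Z^9, C_1 ≅ Z^27, C_2 ≅ Z^18.

Boundary ∂_1: C_1 → C_0 sends each edge [p,q] (with p < q) to q − p. For instance
  ∂cd = d − c.
The 9×27 boundary matrix has rank 8 and Smith normal form diag(1,1,1,1,1,1,1,1).

Boundary ∂_2: C_2 → C_1 maps a triangle to the signed sum of its edges. For instance
  ∂bdf = df − bf + bd,
  ∂acf = cf − af + ac.
The 27×18 boundary matrix has rank 17 and Smith normal form diag(1,1,1,1,1,1,1,1,1,1,1,1,1,1,1,1,1).

Computing H_k = (kernel of ∂_k) / (image of ∂_{k+1}):

  H_0: rank C_0 − rank ∂_1 = 9 − 8 = 1, and the invariant factors of ∂_1 are all 1, so H_0 = Z.
  H_1: rank ker ∂_1 − rank ∂_2 = (27 − 8) − 17 = 2, and the invariant factors of ∂_2 are all 1, so H_1 = Z^2.
  H_2: rank ker ∂_2 − rank ∂_3 = (18 − 17) − 0 = 1, and there is no ∂_3, so H_2 = Z.

As a check, the Euler characteristic is 9 − 27 + 18 = 0, which agrees with 1 − 2 + 1 = 0.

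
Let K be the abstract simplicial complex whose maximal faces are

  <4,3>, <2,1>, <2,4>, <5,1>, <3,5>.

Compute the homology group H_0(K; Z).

H_0 ≅ Z.

Take the total order 1 < 2 < 3 < 4 < 5 on the vertex set. Then K (dimension 1) consists of the simplices:

  0-simplices (5): [1], [2], [3], [4], [5]
  1-simplices (5): [1,2], [1,5], [2,4], [3,4], [3,5]

so the chain groups are C_0 ≅ Z^5, C_1 ≅ Z^5.

The boundary map ∂_1: C_1 → C_0 sends each edge [p,q] (with p < q) to q − p.
The 5×5 boundary matrix has rank 4 and Smith normal form diag(1,1,1,1).

Computing H_k = (kernel of ∂_k) / (image of ∂_{k+1}):

  H_0: rank C_0 − rank ∂_1 = 5 − 4 = 1, and the invariant factors of ∂_1 are all 1, so H_0 = Z.

(K is a triangulation of the circle S^1.)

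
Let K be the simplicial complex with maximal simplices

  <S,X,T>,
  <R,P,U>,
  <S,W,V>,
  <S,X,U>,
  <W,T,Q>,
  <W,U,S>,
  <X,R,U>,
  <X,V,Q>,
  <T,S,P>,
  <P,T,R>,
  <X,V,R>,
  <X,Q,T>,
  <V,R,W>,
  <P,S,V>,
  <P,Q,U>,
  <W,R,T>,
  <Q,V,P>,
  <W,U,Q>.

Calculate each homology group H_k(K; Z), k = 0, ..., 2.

H_0 = Z,  H_1 = Z^2,  H_2 = Z.

Take the total order P < Q < R < S < T < U < V < W < X on the vertex set. Then K (dimension 2) consists of the simplices:

  0-simplices (9): P, Q, R, S, T, U, V, W, X
  1-simplices (27): PQ, PR, PS, PT, PU, PV, QT, QU, QV, QW, QX, RT, RU, RV, RW, RX, ST, SU, SV, SW, SX, TW, TX, UW, UX, VW, VX
  2-simplices (18): PQU, PQV, PRT, PRU, PST, PSV, QTW, QTX, QUW, QVX, RTW, RUX, RVW, RVX, STX, SUW, SUX, SVW

giving chain groups C_0 ≅ Z^9, C_1 ≅ Z^27, C_2 ≅ Z^18.

∂_1: C_1 → C_0 is given by ∂[p,q] = [q] − [p]. For instance
  ∂SW = W − S.
The resulting 9×27 matrix has rank 8, and its Smith normal form has invariant factors (1,1,1,1,1,1,1,1).

The boundary map ∂_2: C_2 → C_1 sends each 2-simplex [p,q,r] to [q,r] − [p,r] + [p,q]. For instance
  ∂SUW = UW − SW + SU,
  ∂RUX = UX − RX + RU.
The 27×18 boundary matrix has rank 17 and Smith normal form diag(1,1,1,1,1,1,1,1,1,1,1,1,1,1,1,1,1).

From H_k ≅ ker(∂_k) / im(∂_{k+1}) we obtain:

  H_0: rank C_0 − rank ∂_1 = 9 − 8 = 1, and the invariant factors of ∂_1 are all 1, so H_0 = Z.
  H_1: rank ker ∂_1 − rank ∂_2 = (27 − 8) − 17 = 2, and the invariant factors of ∂_2 are all 1, so H_1 = Z^2.
  H_2: rank ker ∂_2 − rank ∂_3 = (18 − 17) − 0 = 1, and there is no ∂_3, so H_2 = Z.

As a check, the Euler characteristic is 9 − 27 + 18 = 0, which agrees with 1 − 2 + 1 = 0.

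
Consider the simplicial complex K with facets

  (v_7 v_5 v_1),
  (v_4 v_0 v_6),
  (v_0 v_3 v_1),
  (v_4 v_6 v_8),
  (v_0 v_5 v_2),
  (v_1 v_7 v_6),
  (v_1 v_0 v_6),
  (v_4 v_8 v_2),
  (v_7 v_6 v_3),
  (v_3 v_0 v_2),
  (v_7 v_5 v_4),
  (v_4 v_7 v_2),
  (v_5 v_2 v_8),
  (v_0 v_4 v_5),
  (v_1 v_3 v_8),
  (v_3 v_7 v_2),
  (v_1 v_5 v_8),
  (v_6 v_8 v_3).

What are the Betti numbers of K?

b_0 = 1, b_1 = 1, b_2 = 0.

Order the vertices as v_0 < v_1 < v_2 < v_3 < v_4 < v_5 < v_6 < v_7 < v_8. Listing each simplex with vertices in this order, K has dimension 2 with simplices:

  0-simplices (9): [v_0], [v_1], [v_2], [v_3], [v_4], [v_5], [v_6], [v_7], [v_8]
  1-simplices (27): (27 of them)
  2-simplices (18): (18 of them)

so the chain groups are C_0 ≅ Z^9, C_1 ≅ Z^27, C_2 ≅ Z^18.

∂_1: C_1 → C_0 sends each edge [p,q] (with p < q) to q − p.
The resulting 9×27 matrix has rank 8, and its Smith normal form has invariant factors (1,1,1,1,1,1,1,1).

∂_2: C_2 → C_1 acts by ∂[p,q,r] = [q,r] − [p,r] + [p,q]. For instance
  ∂[v_4,v_6,v_8] = [v_6,v_8] − [v_4,v_8] + [v_4,v_6],
  ∂[v_0,v_4,v_5] = [v_4,v_5] − [v_0,v_5] + [v_0,v_4].
The 27×18 boundary matrix has rank 18 and Smith normal form diag(1,1,1,1,1,1,1,1,1,1,1,1,1,1,1,1,1,2).

Now H_k = ker ∂_k / im ∂_{k+1}, so:

  H_0: rank C_0 − rank ∂_1 = 9 − 8 = 1, and the invariant factors of ∂_1 are all 1, so H_0 = Z.
  H_1: rank ker ∂_1 − rank ∂_2 = (27 − 8) − 18 = 1, and ∂_2 has invariant factor 2 > 1, so H_1 = Z × Z/2.
  H_2: rank ker ∂_2 − rank ∂_3 = (18 − 18) − 0 = 0, and there is no ∂_3, so H_2 = 0.

As a check, the Euler characteristic is 9 − 27 + 18 = 0, which agrees with 1 − 1 + 0 = 0.

Hence the Betti numbers are b_0 = 1, b_1 = 1, b_2 = 0.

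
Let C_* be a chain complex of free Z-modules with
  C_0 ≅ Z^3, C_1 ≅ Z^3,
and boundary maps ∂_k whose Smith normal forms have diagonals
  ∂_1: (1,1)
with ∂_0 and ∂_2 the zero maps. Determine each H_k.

H_0: b_0 = 3 − 0 − 2 = 1; torsion from ∂_1 factors > 1: none. So H_0 ≅ Z.
H_1: b_1 = 3 − 2 − 0 = 1; torsion from ∂_2 factors > 1: none. So H_1 ≅ Z.

H_0 ≅ Z,  H_1 ≅ Z.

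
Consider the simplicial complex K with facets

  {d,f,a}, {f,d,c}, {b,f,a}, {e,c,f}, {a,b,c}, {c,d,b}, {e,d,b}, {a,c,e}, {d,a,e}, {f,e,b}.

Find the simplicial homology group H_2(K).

Order the vertices as a < b < c < d < e < f. Listing each simplex with vertices in this order, K has dimension 2 with simplices:

  0-simplices (6): a, b, c, d, e, f
  1-simplices (15): ab, ac, ad, ae, af, bc, bd, be, bf, cd, ce, cf, de, df, ef
  2-simplices (10): abc, abf, ace, ade, adf, bcd, bde, bef, cdf, cef

giving chain groups C_0 ≅ Z^6, C_1 ≅ Z^15, C_2 ≅ Z^10.

Boundary ∂_1: C_1 → C_0 maps an edge to its endpoints' difference, ∂[p,q] = q − p. For instance
  ∂ab = b − a.
The 6×15 boundary matrix has rank 5 and Smith normal form diag(1,1,1,1,1).

Boundary ∂_2: C_2 → C_1 maps a triangle to the signed sum of its edges. For instance
  ∂adf = df − af + ad,
  ∂bcd = cd − bd + bc.
The resulting 15×10 matrix has rank 10, and its Smith normal form has invariant factors (1,1,1,1,1,1,1,1,1,2).

Now H_k = ker ∂_k / im ∂_{k+1}, so:

  H_2: rank ker ∂_2 − rank ∂_3 = (10 − 10) − 0 = 0, and there is no ∂_3, so H_2 = 0.

H_2 ≅ 0.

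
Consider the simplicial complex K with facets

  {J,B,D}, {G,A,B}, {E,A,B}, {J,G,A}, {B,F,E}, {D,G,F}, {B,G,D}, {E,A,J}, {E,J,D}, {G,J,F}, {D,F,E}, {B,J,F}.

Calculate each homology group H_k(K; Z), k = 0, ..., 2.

Fix the vertex order A < B < D < E < F < G < J and write every simplex with vertices in increasing order. Then dim K = 2 and the simplices of K are:

  0-simplices (7): A, B, D, E, F, G, J
  1-simplices (18): AB, AE, AG, AJ, BD, BE, BF, BG, BJ, DE, DF, DG, DJ, EF, EJ, FG, FJ, GJ
  2-simplices (12): ABE, ABG, AEJ, AGJ, BDG, BDJ, BEF, BFJ, DEF, DEJ, DFG, FGJ

Hence C_0 ≅ Z^7, C_1 ≅ Z^18, C_2 ≅ Z^12.

Boundary ∂_1: C_1 → C_0 is given by ∂[p,q] = [q] − [p]. For instance
  ∂BD = D − B.
This gives a 7×18 integer matrix of rank 6; reducing to Smith normal form yields diagonal entries (1,1,1,1,1,1).

Boundary ∂_2: C_2 → C_1 sends each 2-simplex [p,q,r] to [q,r] − [p,r] + [p,q]. For instance
  ∂BDG = DG − BG + BD,
  ∂ABG = BG − AG + AB.
As a 18×12 matrix over Z this has rank 12, with invariant factors (1,1,1,1,1,1,1,1,1,1,1,2).

Computing H_k = (kernel of ∂_k) / (image of ∂_{k+1}):

  H_0: rank C_0 − rank ∂_1 = 7 − 6 = 1, and the invariant factors of ∂_1 are all 1, so H_0 ≅ Z.
  H_1: rank ker ∂_1 − rank ∂_2 = (18 − 6) − 12 = 0, and ∂_2 has invariant factor 2 > 1, so H_1 ≅ Z/2.
  H_2: rank ker ∂_2 − rank ∂_3 = (12 − 12) − 0 = 0, and there is no ∂_3, so H_2 ≅ 0.

H_0 ≅ Z,  H_1 ≅ Z/2,  H_2 = 0.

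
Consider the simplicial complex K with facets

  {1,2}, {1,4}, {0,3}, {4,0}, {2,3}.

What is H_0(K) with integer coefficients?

H_0 ≅ Z.

Fix the vertex order 0 < 1 < 2 < 3 < 4 and write every simplex with vertices in increasing order. Then dim K = 1 and the simplices of K are:

  0-simplices (5): [0], [1], [2], [3], [4]
  1-simplices (5): [0,3], [0,4], [1,2], [1,4], [2,3]

so the chain groups are C_0 ≅ Z^5, C_1 ≅ Z^5.

∂_1: C_1 → C_0 maps an edge to its endpoints' difference, ∂[p,q] = q − p. For instance
  ∂[0,4] = [4] − [0].
The resulting 5×5 matrix has rank 4, and its Smith normal form has invariant factors (1,1,1,1).

Now H_k = ker ∂_k / im ∂_{k+1}, so:

  H_0: rank C_0 − rank ∂_1 = 5 − 4 = 1, and the invariant factors of ∂_1 are all 1, so H_0 ≅ Z.

(K is a triangulation of the circle S^1.)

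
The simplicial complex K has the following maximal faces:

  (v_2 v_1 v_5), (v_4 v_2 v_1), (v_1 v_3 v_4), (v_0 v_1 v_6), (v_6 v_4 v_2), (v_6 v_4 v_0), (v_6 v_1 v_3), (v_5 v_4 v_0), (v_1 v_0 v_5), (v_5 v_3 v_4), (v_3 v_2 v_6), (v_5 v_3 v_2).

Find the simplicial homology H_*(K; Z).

Take the total order v_0 < v_1 < v_2 < v_3 < v_4 < v_5 < v_6 on the vertex set. Then K (dimension 2) consists of the simplices:

  0-simplices (7): [v_0], [v_1], [v_2], [v_3], [v_4], [v_5], [v_6]
  1-simplices (18): (18 of them)
  2-simplices (12): (12 of them)

giving chain groups C_0 ≅ Z^7, C_1 ≅ Z^18, C_2 ≅ Z^12.

∂_1: C_1 → C_0 maps an edge to its endpoints' difference, ∂[p,q] = q − p.
The resulting 7×18 matrix has rank 6, and its Smith normal form has invariant factors (1,1,1,1,1,1).

∂_2: C_2 → C_1 acts by ∂[p,q,r] = [q,r] − [p,r] + [p,q]. For instance
  ∂[v_1,v_3,v_6] = [v_3,v_6] − [v_1,v_6] + [v_1,v_3],
  ∂[v_1,v_2,v_4] = [v_2,v_4] − [v_1,v_4] + [v_1,v_2].
The 18×12 boundary matrix has rank 12 and Smith normal form diag(1,1,1,1,1,1,1,1,1,1,1,2).

Now H_k = ker ∂_k / im ∂_{k+1}, so:

  H_0: rank C_0 − rank ∂_1 = 7 − 6 = 1, and the invariant factors of ∂_1 are all 1, so H_0 = Z.
  H_1: rank ker ∂_1 − rank ∂_2 = (18 − 6) − 12 = 0, and ∂_2 has invariant factor 2 > 1, so H_1 = Z/2.
  H_2: rank ker ∂_2 − rank ∂_3 = (12 − 12) − 0 = 0, and there is no ∂_3, so H_2 = 0.

As a check, the Euler characteristic is 7 − 18 + 12 = 1, which agrees with 1 − 0 + 0 = 1.
(K is a triangulation of the real projective plane RP^2.)

H_0 = Z,  H_1 = Z/2,  H_2 = 0.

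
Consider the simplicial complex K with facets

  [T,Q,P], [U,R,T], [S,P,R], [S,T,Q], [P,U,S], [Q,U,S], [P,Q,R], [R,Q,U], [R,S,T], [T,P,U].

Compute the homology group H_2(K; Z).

Order the vertices as P < Q < R < S < T < U. Listing each simplex with vertices in this order, K has dimension 2 with simplices:

  0-simplices (6): P, Q, R, S, T, U
  1-simplices (15): PQ, PR, PS, PT, PU, QR, QS, QT, QU, RS, RT, RU, ST, SU, TU
  2-simplices (10): PQR, PQT, PRS, PSU, PTU, QRU, QST, QSU, RST, RTU

so the chain groups are C_0 ≅ Z^6, C_1 ≅ Z^15, C_2 ≅ Z^10.

The boundary map ∂_1: C_1 → C_0 is given by ∂[p,q] = [q] − [p]. For instance
  ∂QT = T − Q.
The 6×15 boundary matrix has rank 5 and Smith normal form diag(1,1,1,1,1).

Boundary ∂_2: C_2 → C_1 maps a triangle to the signed sum of its edges. For instance
  ∂PQT = QT − PT + PQ,
  ∂QSU = SU − QU + QS.
The 15×10 boundary matrix has rank 10 and Smith normal form diag(1,1,1,1,1,1,1,1,1,2).

From H_k ≅ ker(∂_k) / im(∂_{k+1}) we obtain:

  H_2: rank ker ∂_2 − rank ∂_3 = (10 − 10) − 0 = 0, and there is no ∂_3, so H_2 = 0.

H_2 = 0.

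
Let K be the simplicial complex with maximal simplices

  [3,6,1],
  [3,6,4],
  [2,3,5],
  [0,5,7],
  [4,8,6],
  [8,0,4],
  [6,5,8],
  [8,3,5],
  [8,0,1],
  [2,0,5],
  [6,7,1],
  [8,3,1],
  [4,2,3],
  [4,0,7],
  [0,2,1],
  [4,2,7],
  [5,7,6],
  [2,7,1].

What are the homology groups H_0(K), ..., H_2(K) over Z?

Order the vertices as 0 < 1 < 2 < 3 < 4 < 5 < 6 < 7 < 8. Listing each simplex with vertices in this order, K has dimension 2 with simplices:

  0-simplices (9): [0], [1], [2], [3], [4], [5], [6], [7], [8]
  1-simplices (27): (27 of them)
  2-simplices (18): [0,1,2], [0,1,8], [0,2,5], [0,4,7], [0,4,8], [0,5,7], [1,2,7], [1,3,6], [1,3,8], [1,6,7], [2,3,4], [2,3,5], [2,4,7], [3,4,6], [3,5,8], [4,6,8], [5,6,7], [5,6,8]

giving chain groups C_0 ≅ Z^9, C_1 ≅ Z^27, C_2 ≅ Z^18.

Boundary ∂_1: C_1 → C_0 is given by ∂[p,q] = [q] − [p]. For instance
  ∂[0,5] = [5] − [0].
The resulting 9×27 matrix has rank 8, and its Smith normal form has invariant factors (1,1,1,1,1,1,1,1).

The boundary map ∂_2: C_2 → C_1 maps a triangle to the signed sum of its edges. For instance
  ∂[0,2,5] = [2,5] − [0,5] + [0,2],
  ∂[5,6,7] = [6,7] − [5,7] + [5,6].
The resulting 27×18 matrix has rank 18, and its Smith normal form has invariant factors (1,1,1,1,1,1,1,1,1,1,1,1,1,1,1,1,1,2).

From H_k ≅ ker(∂_k) / im(∂_{k+1}) we obtain:

  H_0: rank C_0 − rank ∂_1 = 9 − 8 = 1, and the invariant factors of ∂_1 are all 1, so H_0 = Z.
  H_1: rank ker ∂_1 − rank ∂_2 = (27 − 8) − 18 = 1, and ∂_2 has invariant factor 2 > 1, so H_1 = Z × Z/2.
  H_2: rank ker ∂_2 − rank ∂_3 = (18 − 18) − 0 = 0, and there is no ∂_3, so H_2 = 0.

(K is a triangulation of the Klein bottle.)

H_0 = Z,  H_1 = Z × Z/2,  H_2 = 0.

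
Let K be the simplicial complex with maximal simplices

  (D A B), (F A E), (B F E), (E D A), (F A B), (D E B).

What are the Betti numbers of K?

K has 5 vertices, 9 edges, 6 triangles.
rank ∂_0 = 0, rank ∂_1 = 4 ⇒ b_0 = 5 − 0 − 4 = 1; all invariant factors of ∂_1 are 1 so no torsion. So H_0 ≅ Z.
rank ∂_1 = 4, rank ∂_2 = 5 ⇒ b_1 = 9 − 4 − 5 = 0; all invariant factors of ∂_2 are 1 so no torsion. So H_1 ≅ 0.
rank ∂_2 = 5, rank ∂_3 = 0 ⇒ b_2 = 6 − 5 − 0 = 1. So H_2 ≅ Z.

b_0 = 1, b_1 = 0, b_2 = 1.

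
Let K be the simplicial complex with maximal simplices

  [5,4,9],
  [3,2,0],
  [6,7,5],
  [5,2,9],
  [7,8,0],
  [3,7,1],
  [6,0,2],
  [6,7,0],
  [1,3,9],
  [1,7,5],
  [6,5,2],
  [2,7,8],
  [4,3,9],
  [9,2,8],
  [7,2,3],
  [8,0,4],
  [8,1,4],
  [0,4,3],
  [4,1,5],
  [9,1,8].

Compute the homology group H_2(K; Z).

We work with the vertex ordering 0 < 1 < 2 < 3 < 4 < 5 < 6 < 7 < 8 < 9. The simplices of K, each written with vertices in increasing order, are:

  0-simplices (10): [0], [1], [2], [3], [4], [5], [6], [7], [8], [9]
  1-simplices (30): (30 of them)
  2-simplices (20): (20 of them)

Hence C_0 ≅ Z^10, C_1 ≅ Z^30, C_2 ≅ Z^20.

∂_1: C_1 → C_0 sends each edge [p,q] (with p < q) to q − p. For instance
  ∂[0,6] = [6] − [0].
As a 10×30 matrix over Z this has rank 9, with invariant factors (1,1,1,1,1,1,1,1,1).

∂_2: C_2 → C_1 acts by ∂[p,q,r] = [q,r] − [p,r] + [p,q]. For instance
  ∂[2,3,7] = [3,7] − [2,7] + [2,3],
  ∂[2,7,8] = [7,8] − [2,8] + [2,7].
The resulting 30×20 matrix has rank 20, and its Smith normal form has invariant factors (1,1,1,1,1,1,1,1,1,1,1,1,1,1,1,1,1,1,1,2).

Computing H_k = (kernel of ∂_k) / (image of ∂_{k+1}):

  H_2: rank ker ∂_2 − rank ∂_3 = (20 − 20) − 0 = 0, and there is no ∂_3, so H_2 = 0.

H_2 ≅ 0.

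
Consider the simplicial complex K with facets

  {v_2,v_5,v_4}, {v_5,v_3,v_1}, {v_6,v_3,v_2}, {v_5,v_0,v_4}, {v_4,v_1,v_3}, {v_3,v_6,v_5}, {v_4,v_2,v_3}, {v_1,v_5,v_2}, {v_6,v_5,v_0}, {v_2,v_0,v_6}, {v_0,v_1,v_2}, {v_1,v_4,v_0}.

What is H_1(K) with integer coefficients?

We work with the vertex ordering v_0 < v_1 < v_2 < v_3 < v_4 < v_5 < v_6. The simplices of K, each written with vertices in increasing order, are:

  0-simplices (7): [v_0], [v_1], [v_2], [v_3], [v_4], [v_5], [v_6]
  1-simplices (18): (18 of them)
  2-simplices (12): (12 of them)

giving chain groups C_0 ≅ Z^7, C_1 ≅ Z^18, C_2 ≅ Z^12.

Boundary ∂_1: C_1 → C_0 is given by ∂[p,q] = [q] − [p]. For instance
  ∂[v_2,v_5] = [v_5] − [v_2].
The 7×18 boundary matrix has rank 6 and Smith normal form diag(1,1,1,1,1,1).

The boundary map ∂_2: C_2 → C_1 acts by ∂[p,q,r] = [q,r] − [p,r] + [p,q]. For instance
  ∂[v_2,v_3,v_4] = [v_3,v_4] − [v_2,v_4] + [v_2,v_3],
  ∂[v_2,v_3,v_6] = [v_3,v_6] − [v_2,v_6] + [v_2,v_3].
The 18×12 boundary matrix has rank 12 and Smith normal form diag(1,1,1,1,1,1,1,1,1,1,1,2).

From H_k ≅ ker(∂_k) / im(∂_{k+1}) we obtain:

  H_1: rank ker ∂_1 − rank ∂_2 = (18 − 6) − 12 = 0, and ∂_2 has invariant factor 2 > 1, so H_1 = Z/2.

H_1 = Z/2.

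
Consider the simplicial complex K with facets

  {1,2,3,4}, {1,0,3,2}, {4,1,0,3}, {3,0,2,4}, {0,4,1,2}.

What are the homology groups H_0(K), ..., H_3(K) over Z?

Order the vertices as 0 < 1 < 2 < 3 < 4. Listing each simplex with vertices in this order, K has dimension 3 with simplices:

  0-simplices (5): [0], [1], [2], [3], [4]
  1-simplices (10): [0,1], [0,2], [0,3], [0,4], [1,2], [1,3], [1,4], [2,3], [2,4], [3,4]
  2-simplices (10): [0,1,2], [0,1,3], [0,1,4], [0,2,3], [0,2,4], [0,3,4], [1,2,3], [1,2,4], [1,3,4], [2,3,4]
  3-simplices (5): [0,1,2,3], [0,1,2,4], [0,1,3,4], [0,2,3,4], [1,2,3,4]

Hence C_0 ≅ Z^5, C_1 ≅ Z^10, C_2 ≅ Z^10, C_3 ≅ Z^5.

∂_1: C_1 → C_0 sends each edge [p,q] (with p < q) to q − p. For instance
  ∂[0,4] = [4] − [0].
This gives a 5×10 integer matrix of rank 4; reducing to Smith normal form yields diagonal entries (1,1,1,1).

Boundary ∂_2: C_2 → C_1 acts by ∂[p,q,r] = [q,r] − [p,r] + [p,q]. For instance
  ∂[1,3,4] = [3,4] − [1,4] + [1,3],
  ∂[0,1,4] = [1,4] − [0,4] + [0,1].
This gives a 10×10 integer matrix of rank 6; reducing to Smith normal form yields diagonal entries (1,1,1,1,1,1).

Boundary ∂_3: C_3 → C_2 sends each 3-simplex σ to the alternating sum Σ_i (−1)^i (σ with its i-th vertex removed). For instance
  ∂[0,1,2,4] = [1,2,4] − [0,2,4] + [0,1,4] − [0,1,2],
  ∂[0,1,3,4] = [1,3,4] − [0,3,4] + [0,1,4] − [0,1,3].
This gives a 10×5 integer matrix of rank 4; reducing to Smith normal form yields diagonal entries (1,1,1,1).

From H_k ≅ ker(∂_k) / im(∂_{k+1}) we obtain:

  H_0: rank C_0 − rank ∂_1 = 5 − 4 = 1, and the invariant factors of ∂_1 are all 1, so H_0 ≅ Z.
  H_1: rank ker ∂_1 − rank ∂_2 = (10 − 4) − 6 = 0, and the invariant factors of ∂_2 are all 1, so H_1 ≅ 0.
  H_2: rank ker ∂_2 − rank ∂_3 = (10 − 6) − 4 = 0, and the invariant factors of ∂_3 are all 1, so H_2 ≅ 0.
  H_3: rank ker ∂_3 − rank ∂_4 = (5 − 4) − 0 = 1, and there is no ∂_4, so H_3 ≅ Z.

As a check, the Euler characteristic is 5 − 10 + 10 − 5 = 0, which agrees with 1 − 0 + 0 − 1 = 0.

H_0 = Z,  H_1 = 0,  H_2 = 0,  H_3 = Z.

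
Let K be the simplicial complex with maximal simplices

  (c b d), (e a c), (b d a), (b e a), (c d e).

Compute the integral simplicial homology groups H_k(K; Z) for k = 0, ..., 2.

H_0 = Z,  H_1 = Z,  H_2 = 0.

K has 5 vertices, 10 edges, 5 triangles.
rank ∂_0 = 0, rank ∂_1 = 4 ⇒ b_0 = 5 − 0 − 4 = 1; all invariant factors of ∂_1 are 1 so no torsion. So H_0 = Z.
rank ∂_1 = 4, rank ∂_2 = 5 ⇒ b_1 = 10 − 4 − 5 = 1; all invariant factors of ∂_2 are 1 so no torsion. So H_1 = Z.
rank ∂_2 = 5, rank ∂_3 = 0 ⇒ b_2 = 5 − 5 − 0 = 0. So H_2 = 0.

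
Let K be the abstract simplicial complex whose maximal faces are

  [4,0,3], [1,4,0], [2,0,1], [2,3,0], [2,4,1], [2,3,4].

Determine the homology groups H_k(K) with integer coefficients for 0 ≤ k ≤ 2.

H_0 ≅ Z,  H_1 = 0,  H_2 ≅ Z.

We work with the vertex ordering 0 < 1 < 2 < 3 < 4. The simplices of K, each written with vertices in increasing order, are:

  0-simplices (5): [0], [1], [2], [3], [4]
  1-simplices (9): [0,1], [0,2], [0,3], [0,4], [1,2], [1,4], [2,3], [2,4], [3,4]
  2-simplices (6): [0,1,2], [0,1,4], [0,2,3], [0,3,4], [1,2,4], [2,3,4]

giving chain groups C_0 ≅ Z^5, C_1 ≅ Z^9, C_2 ≅ Z^6.

∂_1: C_1 → C_0 sends each edge [p,q] (with p < q) to q − p.
The 5×9 boundary matrix has rank 4 and Smith normal form diag(1,1,1,1).

The boundary map ∂_2: C_2 → C_1 acts by ∂[p,q,r] = [q,r] − [p,r] + [p,q]. For instance
  ∂[1,2,4] = [2,4] − [1,4] + [1,2],
  ∂[0,1,4] = [1,4] − [0,4] + [0,1].
The 9×6 boundary matrix has rank 5 and Smith normal form diag(1,1,1,1,1).

Reading off H_k = ker ∂_k / im ∂_{k+1}:

  H_0: rank C_0 − rank ∂_1 = 5 − 4 = 1, and the invariant factors of ∂_1 are all 1, so H_0 ≅ Z.
  H_1: rank ker ∂_1 − rank ∂_2 = (9 − 4) − 5 = 0, and the invariant factors of ∂_2 are all 1, so H_1 ≅ 0.
  H_2: rank ker ∂_2 − rank ∂_3 = (6 − 5) − 0 = 1, and there is no ∂_3, so H_2 ≅ Z.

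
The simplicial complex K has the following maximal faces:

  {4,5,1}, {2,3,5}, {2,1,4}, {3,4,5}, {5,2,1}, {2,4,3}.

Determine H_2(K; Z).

H_2 ≅ Z.

Fix the vertex order 1 < 2 < 3 < 4 < 5 and write every simplex with vertices in increasing order. Then dim K = 2 and the simplices of K are:

  0-simplices (5): [1], [2], [3], [4], [5]
  1-simplices (9): [1,2], [1,4], [1,5], [2,3], [2,4], [2,5], [3,4], [3,5], [4,5]
  2-simplices (6): [1,2,4], [1,2,5], [1,4,5], [2,3,4], [2,3,5], [3,4,5]

Hence C_0 ≅ Z^5, C_1 ≅ Z^9, C_2 ≅ Z^6.

∂_1: C_1 → C_0 sends each edge [p,q] (with p < q) to q − p. For instance
  ∂[1,2] = [2] − [1].
As a 5×9 matrix over Z this has rank 4, with invariant factors (1,1,1,1).

∂_2: C_2 → C_1 sends each 2-simplex [p,q,r] to [q,r] − [p,r] + [p,q]. For instance
  ∂[2,3,4] = [3,4] − [2,4] + [2,3],
  ∂[1,2,4] = [2,4] − [1,4] + [1,2].
This gives a 9×6 integer matrix of rank 5; reducing to Smith normal form yields diagonal entries (1,1,1,1,1).

Computing H_k = (kernel of ∂_k) / (image of ∂_{k+1}):

  H_2: rank ker ∂_2 − rank ∂_3 = (6 − 5) − 0 = 1, and there is no ∂_3, so H_2 = Z.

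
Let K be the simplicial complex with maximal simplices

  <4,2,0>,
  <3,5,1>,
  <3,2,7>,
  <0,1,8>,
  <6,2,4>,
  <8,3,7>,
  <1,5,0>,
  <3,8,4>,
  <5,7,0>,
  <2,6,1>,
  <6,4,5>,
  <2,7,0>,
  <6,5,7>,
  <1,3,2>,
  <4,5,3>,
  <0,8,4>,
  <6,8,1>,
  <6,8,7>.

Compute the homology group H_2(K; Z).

H_2 ≅ Z.

Fix the vertex order 0 < 1 < 2 < 3 < 4 < 5 < 6 < 7 < 8 and write every simplex with vertices in increasing order. Then dim K = 2 and the simplices of K are:

  0-simplices (9): [0], [1], [2], [3], [4], [5], [6], [7], [8]
  1-simplices (27): (27 of them)
  2-simplices (18): [0,1,5], [0,1,8], [0,2,4], [0,2,7], [0,4,8], [0,5,7], [1,2,3], [1,2,6], [1,3,5], [1,6,8], [2,3,7], [2,4,6], [3,4,5], [3,4,8], [3,7,8], [4,5,6], [5,6,7], [6,7,8]

giving chain groups C_0 ≅ Z^9, C_1 ≅ Z^27, C_2 ≅ Z^18.

The boundary map ∂_1: C_1 → C_0 sends each edge [p,q] (with p < q) to q − p.
This gives a 9×27 integer matrix of rank 8; reducing to Smith normal form yields diagonal entries (1,1,1,1,1,1,1,1).

Boundary ∂_2: C_2 → C_1 maps a triangle to the signed sum of its edges. For instance
  ∂[3,7,8] = [7,8] − [3,8] + [3,7],
  ∂[0,2,4] = [2,4] − [0,4] + [0,2].
The 27×18 boundary matrix has rank 17 and Smith normal form diag(1,1,1,1,1,1,1,1,1,1,1,1,1,1,1,1,1).

Computing H_k = (kernel of ∂_k) / (image of ∂_{k+1}):

  H_2: rank ker ∂_2 − rank ∂_3 = (18 − 17) − 0 = 1, and there is no ∂_3, so H_2 ≅ Z.

(K is a triangulation of the torus T^2.)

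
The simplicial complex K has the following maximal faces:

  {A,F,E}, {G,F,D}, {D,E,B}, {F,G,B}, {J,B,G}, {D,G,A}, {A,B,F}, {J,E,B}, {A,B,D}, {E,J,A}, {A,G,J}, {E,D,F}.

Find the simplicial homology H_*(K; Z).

H_0 = Z,  H_1 = Z_2,  H_2 = 0.

We work with the vertex ordering A < B < D < E < F < G < J. The simplices of K, each written with vertices in increasing order, are:

  0-simplices (7): A, B, D, E, F, G, J
  1-simplices (18): AB, AD, AE, AF, AG, AJ, BD, BE, BF, BG, BJ, DE, DF, DG, EF, EJ, FG, GJ
  2-simplices (12): ABD, ABF, ADG, AEF, AEJ, AGJ, BDE, BEJ, BFG, BGJ, DEF, DFG

so the chain groups are C_0 ≅ Z^7, C_1 ≅ Z^18, C_2 ≅ Z^12.

∂_1: C_1 → C_0 sends each edge [p,q] (with p < q) to q − p. For instance
  ∂EJ = J − E.
This gives a 7×18 integer matrix of rank 6; reducing to Smith normal form yields diagonal entries (1,1,1,1,1,1).

The boundary map ∂_2: C_2 → C_1 maps a triangle to the signed sum of its edges. For instance
  ∂ADG = DG − AG + AD,
  ∂DEF = EF − DF + DE.
This gives a 18×12 integer matrix of rank 12; reducing to Smith normal form yields diagonal entries (1,1,1,1,1,1,1,1,1,1,1,2).

Reading off H_k = ker ∂_k / im ∂_{k+1}:

  H_0: rank C_0 − rank ∂_1 = 7 − 6 = 1, and the invariant factors of ∂_1 are all 1, so H_0 ≅ Z.
  H_1: rank ker ∂_1 − rank ∂_2 = (18 − 6) − 12 = 0, and ∂_2 has invariant factor 2 > 1, so H_1 ≅ Z_2.
  H_2: rank ker ∂_2 − rank ∂_3 = (12 − 12) − 0 = 0, and there is no ∂_3, so H_2 ≅ 0.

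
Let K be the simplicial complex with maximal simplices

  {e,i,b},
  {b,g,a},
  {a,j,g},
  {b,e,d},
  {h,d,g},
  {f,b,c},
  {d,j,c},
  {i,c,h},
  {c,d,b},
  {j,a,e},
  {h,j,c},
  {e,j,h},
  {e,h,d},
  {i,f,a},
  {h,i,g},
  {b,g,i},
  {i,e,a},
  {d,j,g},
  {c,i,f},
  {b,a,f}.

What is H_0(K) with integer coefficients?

Fix the vertex order a < b < c < d < e < f < g < h < i < j and write every simplex with vertices in increasing order. Then dim K = 2 and the simplices of K are:

  0-simplices (10): a, b, c, d, e, f, g, h, i, j
  1-simplices (30): ab, ae, af, ag, ai, aj, bc, bd, be, bf, bg, bi, cd, cf, ch, ci, cj, de, dg, dh, dj, eh, ei, ej, fi, gh, gi, gj, hi, hj
  2-simplices (20): abf, abg, aei, aej, afi, agj, bcd, bcf, bde, bei, bgi, cdj, cfi, chi, chj, deh, dgh, dgj, ehj, ghi

Hence C_0 ≅ Z^10, C_1 ≅ Z^30, C_2 ≅ Z^20.

The boundary map ∂_1: C_1 → C_0 maps an edge to its endpoints' difference, ∂[p,q] = q − p.
As a 10×30 matrix over Z this has rank 9, with invariant factors (1,1,1,1,1,1,1,1,1).

Boundary ∂_2: C_2 → C_1 sends each 2-simplex [p,q,r] to [q,r] − [p,r] + [p,q]. For instance
  ∂dgh = gh − dh + dg,
  ∂ghi = hi − gi + gh.
The resulting 30×20 matrix has rank 20, and its Smith normal form has invariant factors (1,1,1,1,1,1,1,1,1,1,1,1,1,1,1,1,1,1,1,2).

Now H_k = ker ∂_k / im ∂_{k+1}, so:

  H_0: rank C_0 − rank ∂_1 = 10 − 9 = 1, and the invariant factors of ∂_1 are all 1, so H_0 ≅ Z.

(K is a triangulation of the Klein bottle.)

H_0 ≅ Z.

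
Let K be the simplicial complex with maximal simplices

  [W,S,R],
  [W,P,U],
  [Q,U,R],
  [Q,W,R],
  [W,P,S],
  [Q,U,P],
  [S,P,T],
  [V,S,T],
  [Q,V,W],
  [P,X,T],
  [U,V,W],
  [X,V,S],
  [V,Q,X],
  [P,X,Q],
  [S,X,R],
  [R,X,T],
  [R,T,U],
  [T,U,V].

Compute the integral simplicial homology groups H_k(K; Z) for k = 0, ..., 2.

H_0 = Z,  H_1 = Z × Z/2,  H_2 = 0.

K has 9 vertices, 27 edges, 18 triangles.
rank ∂_0 = 0, rank ∂_1 = 8 ⇒ b_0 = 9 − 0 − 8 = 1; all invariant factors of ∂_1 are 1 so no torsion. So H_0 = Z.
rank ∂_1 = 8, rank ∂_2 = 18 ⇒ b_1 = 27 − 8 − 18 = 1; ∂_2 has invariant factor(s) [2] giving torsion. So H_1 = Z × Z/2.
rank ∂_2 = 18, rank ∂_3 = 0 ⇒ b_2 = 18 − 18 − 0 = 0. So H_2 = 0.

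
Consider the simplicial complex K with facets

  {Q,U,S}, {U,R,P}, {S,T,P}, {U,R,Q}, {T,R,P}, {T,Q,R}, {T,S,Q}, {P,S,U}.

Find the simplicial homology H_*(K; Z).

Order the vertices as P < Q < R < S < T < U. Listing each simplex with vertices in this order, K has dimension 2 with simplices:

  0-simplices (6): P, Q, R, S, T, U
  1-simplices (12): PR, PS, PT, PU, QR, QS, QT, QU, RT, RU, ST, SU
  2-simplices (8): PRT, PRU, PST, PSU, QRT, QRU, QST, QSU

giving chain groups C_0 ≅ Z^6, C_1 ≅ Z^12, C_2 ≅ Z^8.

The boundary map ∂_1: C_1 → C_0 maps an edge to its endpoints' difference, ∂[p,q] = q − p.
The resulting 6×12 matrix has rank 5, and its Smith normal form has invariant factors (1,1,1,1,1).

The boundary map ∂_2: C_2 → C_1 maps a triangle to the signed sum of its edges. For instance
  ∂QRT = RT − QT + QR,
  ∂PRU = RU − PU + PR.
This gives a 12×8 integer matrix of rank 7; reducing to Smith normal form yields diagonal entries (1,1,1,1,1,1,1).

Reading off H_k = ker ∂_k / im ∂_{k+1}:

  H_0: rank C_0 − rank ∂_1 = 6 − 5 = 1, and the invariant factors of ∂_1 are all 1, so H_0 = Z.
  H_1: rank ker ∂_1 − rank ∂_2 = (12 − 5) − 7 = 0, and the invariant factors of ∂_2 are all 1, so H_1 = 0.
  H_2: rank ker ∂_2 − rank ∂_3 = (8 − 7) − 0 = 1, and there is no ∂_3, so H_2 = Z.

H_0 ≅ Z,  H_1 = 0,  H_2 ≅ Z.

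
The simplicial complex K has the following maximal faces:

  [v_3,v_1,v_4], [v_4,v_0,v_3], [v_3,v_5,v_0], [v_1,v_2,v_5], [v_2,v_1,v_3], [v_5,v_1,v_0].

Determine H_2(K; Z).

Order the vertices as v_0 < v_1 < v_2 < v_3 < v_4 < v_5. Listing each simplex with vertices in this order, K has dimension 2 with simplices:

  0-simplices (6): [v_0], [v_1], [v_2], [v_3], [v_4], [v_5]
  1-simplices (12): [v_0,v_1], [v_0,v_3], [v_0,v_4], [v_0,v_5], [v_1,v_2], [v_1,v_3], [v_1,v_4], [v_1,v_5], [v_2,v_3], [v_2,v_5], [v_3,v_4], [v_3,v_5]
  2-simplices (6): [v_0,v_1,v_5], [v_0,v_3,v_4], [v_0,v_3,v_5], [v_1,v_2,v_3], [v_1,v_2,v_5], [v_1,v_3,v_4]

Hence C_0 ≅ Z^6, C_1 ≅ Z^12, C_2 ≅ Z^6.

Boundary ∂_1: C_1 → C_0 maps an edge to its endpoints' difference, ∂[p,q] = q − p.
The resulting 6×12 matrix has rank 5, and its Smith normal form has invariant factors (1,1,1,1,1).

Boundary ∂_2: C_2 → C_1 maps a triangle to the signed sum of its edges. For instance
  ∂[v_0,v_1,v_5] = [v_1,v_5] − [v_0,v_5] + [v_0,v_1],
  ∂[v_0,v_3,v_5] = [v_3,v_5] − [v_0,v_5] + [v_0,v_3].
As a 12×6 matrix over Z this has rank 6, with invariant factors (1,1,1,1,1,1).

Reading off H_k = ker ∂_k / im ∂_{k+1}:

  H_2: rank ker ∂_2 − rank ∂_3 = (6 − 6) − 0 = 0, and there is no ∂_3, so H_2 ≅ 0.

(K is a triangulation of the cylinder S^1 x I.)

H_2 = 0.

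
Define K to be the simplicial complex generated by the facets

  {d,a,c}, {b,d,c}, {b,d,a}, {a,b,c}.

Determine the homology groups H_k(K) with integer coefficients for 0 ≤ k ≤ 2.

Order the vertices as a < b < c < d. Listing each simplex with vertices in this order, K has dimension 2 with simplices:

  0-simplices (4): a, b, c, d
  1-simplices (6): ab, ac, ad, bc, bd, cd
  2-simplices (4): abc, abd, acd, bcd

Hence C_0 ≅ Z^4, C_1 ≅ Z^6, C_2 ≅ Z^4.

The boundary map ∂_1: C_1 → C_0 sends each edge [p,q] (with p < q) to q − p. For instance
  ∂ad = d − a.
As a 4×6 matrix over Z this has rank 3, with invariant factors (1,1,1).

∂_2: C_2 → C_1 sends each 2-simplex [p,q,r] to [q,r] − [p,r] + [p,q]. For instance
  ∂acd = cd − ad + ac,
  ∂bcd = cd − bd + bc.
The 6×4 boundary matrix has rank 3 and Smith normal form diag(1,1,1).

Computing H_k = (kernel of ∂_k) / (image of ∂_{k+1}):

  H_0: rank C_0 − rank ∂_1 = 4 − 3 = 1, and the invariant factors of ∂_1 are all 1, so H_0 ≅ Z.
  H_1: rank ker ∂_1 − rank ∂_2 = (6 − 3) − 3 = 0, and the invariant factors of ∂_2 are all 1, so H_1 ≅ 0.
  H_2: rank ker ∂_2 − rank ∂_3 = (4 − 3) − 0 = 1, and there is no ∂_3, so H_2 ≅ Z.

As a check, the Euler characteristic is 4 − 6 + 4 = 2, which agrees with 1 − 0 + 1 = 2.

H_0 = Z,  H_1 = 0,  H_2 = Z.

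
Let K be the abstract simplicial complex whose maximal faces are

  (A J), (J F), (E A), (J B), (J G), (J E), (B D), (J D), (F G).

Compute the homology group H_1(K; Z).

We work with the vertex ordering A < B < D < E < F < G < J. The simplices of K, each written with vertices in increasing order, are:

  0-simplices (7): A, B, D, E, F, G, J
  1-simplices (9): AE, AJ, BD, BJ, DJ, EJ, FG, FJ, GJ

Hence C_0 ≅ Z^7, C_1 ≅ Z^9.

The boundary map ∂_1: C_1 → C_0 sends each edge [p,q] (with p < q) to q − p. For instance
  ∂DJ = J − D.
As a 7×9 matrix over Z this has rank 6, with invariant factors (1,1,1,1,1,1).

From H_k ≅ ker(∂_k) / im(∂_{k+1}) we obtain:

  H_1: rank ker ∂_1 − rank ∂_2 = (9 − 6) − 0 = 3, and there is no ∂_2, so H_1 ≅ Z^3.

H_1 = Z^3.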